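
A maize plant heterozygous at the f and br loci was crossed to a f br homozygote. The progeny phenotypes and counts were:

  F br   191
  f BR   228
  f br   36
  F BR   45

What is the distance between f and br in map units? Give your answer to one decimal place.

The two most frequent classes, F br (191) and f BR (228), are the parental types, so the F1 was F br / f BR.
The recombinant classes are F BR and f br: 45 + 36 = 81.
Recombination frequency = 81/500 = 0.1620 ≈ 16.2%, i.e. 16.2 map units.

16.2 map units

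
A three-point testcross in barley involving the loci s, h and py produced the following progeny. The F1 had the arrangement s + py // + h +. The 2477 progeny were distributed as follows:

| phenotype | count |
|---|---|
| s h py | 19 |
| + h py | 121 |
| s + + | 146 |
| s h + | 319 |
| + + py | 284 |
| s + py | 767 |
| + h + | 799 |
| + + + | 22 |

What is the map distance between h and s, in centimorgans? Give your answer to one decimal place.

The two rarest classes, s h py and + + +, are the double crossovers. Comparing them with the parentals, only the h allele has switched, so h is the middle locus and the order is s – h – py.
Crossovers in the s–h interval produce the single-crossover classes + + py and s h + (284 + 319 = 603) plus the double crossovers (41).
RF(s–h) = (603 + 41) / 2477 = 644/2477 = 0.2600 → 26.0 centimorgans.

26.0 centimorgans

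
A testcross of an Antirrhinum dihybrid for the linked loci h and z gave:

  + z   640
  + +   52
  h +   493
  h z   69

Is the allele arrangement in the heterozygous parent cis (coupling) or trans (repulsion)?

The two most frequent classes are + z (640) and h + (493); these are the parental (non-recombinant) types.
So the F1 carried + z on one chromosome and h + on the other — the recessive alleles are on opposite chromosomes (trans / repulsion).

trans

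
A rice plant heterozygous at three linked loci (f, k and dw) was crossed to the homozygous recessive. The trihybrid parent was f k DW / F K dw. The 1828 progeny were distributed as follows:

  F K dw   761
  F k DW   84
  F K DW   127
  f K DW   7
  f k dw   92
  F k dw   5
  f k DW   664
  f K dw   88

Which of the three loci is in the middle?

k

The two rarest classes, f K DW and F k dw, are the double crossovers. Comparing them with the parentals, only the k allele has switched, so k is the middle locus and the order is dw – k – f.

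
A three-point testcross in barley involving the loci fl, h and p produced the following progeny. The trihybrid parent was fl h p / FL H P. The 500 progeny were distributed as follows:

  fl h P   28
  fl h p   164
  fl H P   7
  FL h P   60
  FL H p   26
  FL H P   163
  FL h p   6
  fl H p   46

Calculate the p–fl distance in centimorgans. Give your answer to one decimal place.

13.4 centimorgans

The two rarest classes, FL h p and fl H P, are the double crossovers. Comparing them with the parentals, only the fl allele has switched, so fl is the middle locus and the order is h – fl – p.
Crossovers in the fl–p interval produce the single-crossover classes fl h P and FL H p (28 + 26 = 54) plus the double crossovers (13).
RF(fl–p) = (54 + 13) / 500 = 67/500 = 0.1340 → 13.4 centimorgans.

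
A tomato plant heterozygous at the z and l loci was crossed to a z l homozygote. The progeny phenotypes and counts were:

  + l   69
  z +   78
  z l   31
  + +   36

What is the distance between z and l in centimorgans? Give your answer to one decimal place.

The two most frequent classes, + l (69) and z + (78), are the parental types, so the F1 was + l / z +.
The recombinant classes are + + and z l: 36 + 31 = 67.
Recombination frequency = 67/214 = 0.3131 ≈ 31.3%, i.e. 31.3 centimorgans.

31.3 centimorgans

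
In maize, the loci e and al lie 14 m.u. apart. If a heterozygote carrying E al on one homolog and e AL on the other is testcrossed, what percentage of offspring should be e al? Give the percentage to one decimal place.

7.0%

A map distance of 14 m.u. corresponds to a recombination frequency of 0.140.
The F1 is E al / e AL, so e al is a recombinant gamete class with expected frequency r/2 = 0.140/2 = 0.0700.
That is 0.0700 = 7.0% of the progeny.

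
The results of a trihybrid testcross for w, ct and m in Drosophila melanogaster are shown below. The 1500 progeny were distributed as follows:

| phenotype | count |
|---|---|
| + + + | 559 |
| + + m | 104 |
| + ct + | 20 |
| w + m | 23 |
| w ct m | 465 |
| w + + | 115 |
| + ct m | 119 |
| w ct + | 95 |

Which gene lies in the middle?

ct

The two most frequent reciprocal classes, + + + and w ct m, are the parental types, so the F1 was + + + / w ct m.
The two rarest classes, + ct + and w + m, are the double crossovers. Comparing them with the parentals, only the ct allele has switched, so ct is the middle locus and the order is m – ct – w.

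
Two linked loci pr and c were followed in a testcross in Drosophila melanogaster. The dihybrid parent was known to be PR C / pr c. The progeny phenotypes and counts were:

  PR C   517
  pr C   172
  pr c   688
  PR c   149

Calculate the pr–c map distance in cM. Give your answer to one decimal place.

The recombinant classes are PR c and pr C: 149 + 172 = 321.
Recombination frequency = 321/1526 = 0.2104 ≈ 21.0%, i.e. 21.0 cM.

21.0 cM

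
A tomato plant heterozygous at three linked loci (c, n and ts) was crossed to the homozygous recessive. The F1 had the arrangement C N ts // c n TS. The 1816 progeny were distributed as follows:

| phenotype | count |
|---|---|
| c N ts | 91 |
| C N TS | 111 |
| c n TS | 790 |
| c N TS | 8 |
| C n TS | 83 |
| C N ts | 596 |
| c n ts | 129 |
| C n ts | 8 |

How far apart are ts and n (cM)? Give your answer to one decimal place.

The two rarest classes, C n ts and c N TS, are the double crossovers. Comparing them with the parentals, only the n allele has switched, so n is the middle locus and the order is c – n – ts.
Crossovers in the n–ts interval produce the single-crossover classes C N TS and c n ts (111 + 129 = 240) plus the double crossovers (16).
RF(n–ts) = (240 + 16) / 1816 = 256/1816 = 0.1410 → 14.1 cM.

14.1 cM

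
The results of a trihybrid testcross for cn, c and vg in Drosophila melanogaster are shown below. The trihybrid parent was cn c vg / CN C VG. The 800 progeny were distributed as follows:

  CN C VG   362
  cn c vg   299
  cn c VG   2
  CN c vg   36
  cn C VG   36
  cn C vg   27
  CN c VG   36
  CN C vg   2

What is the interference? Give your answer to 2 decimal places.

0.37

The two rarest classes, cn c VG and CN C vg, are the double crossovers. Comparing them with the parentals, only the vg allele has switched, so vg is the middle locus and the order is c – vg – cn.
c–vg: (63 + 4)/800 = 0.0838; vg–cn: (72 + 4)/800 = 0.0950.
Expected DCO frequency = 0.0838 × 0.0950 ≈ 0.00796; observed = 4/800 ≈ 0.00500.
Coefficient of coincidence = 0.00500/0.00796 ≈ 0.63; interference = 1 − 0.63 = 0.37.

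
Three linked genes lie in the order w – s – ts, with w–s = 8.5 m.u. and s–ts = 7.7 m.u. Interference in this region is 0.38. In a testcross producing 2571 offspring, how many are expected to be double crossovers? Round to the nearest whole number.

10

Map distances give recombination frequencies of 0.085 and 0.077 for the two intervals.
With interference 0.38 (so coincidence = 0.62), expected double-crossover frequency = 0.085 × 0.077 × 0.62 = 0.00406.
Expected number = 0.00406 × 2571 = 10.43 ≈ 10.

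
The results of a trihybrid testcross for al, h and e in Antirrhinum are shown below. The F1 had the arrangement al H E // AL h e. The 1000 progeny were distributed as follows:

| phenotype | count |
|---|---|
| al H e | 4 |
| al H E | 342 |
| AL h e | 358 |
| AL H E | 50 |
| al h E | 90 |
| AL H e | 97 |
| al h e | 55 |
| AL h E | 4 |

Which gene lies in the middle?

e

The two rarest classes, al H e and AL h E, are the double crossovers. Comparing them with the parentals, only the e allele has switched, so e is the middle locus and the order is h – e – al.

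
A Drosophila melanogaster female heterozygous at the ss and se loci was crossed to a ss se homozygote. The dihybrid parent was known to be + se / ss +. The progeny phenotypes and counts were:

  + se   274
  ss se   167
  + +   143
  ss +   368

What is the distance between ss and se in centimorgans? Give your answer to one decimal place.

The recombinant classes are + + and ss se: 143 + 167 = 310.
Recombination frequency = 310/952 = 0.3256 ≈ 32.6%, i.e. 32.6 centimorgans.

32.6 centimorgans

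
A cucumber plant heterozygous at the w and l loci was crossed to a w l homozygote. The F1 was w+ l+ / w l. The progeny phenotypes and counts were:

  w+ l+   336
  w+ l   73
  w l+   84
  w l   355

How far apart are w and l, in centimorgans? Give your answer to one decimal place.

18.5 centimorgans

The recombinant classes are w+ l and w l+: 73 + 84 = 157.
Recombination frequency = 157/848 = 0.1851 ≈ 18.5%, i.e. 18.5 centimorgans.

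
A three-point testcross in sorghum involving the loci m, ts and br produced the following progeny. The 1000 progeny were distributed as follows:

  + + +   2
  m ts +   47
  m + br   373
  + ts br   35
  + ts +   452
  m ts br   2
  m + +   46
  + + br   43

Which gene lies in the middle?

ts

The two most frequent reciprocal classes, m + br and + ts +, are the parental types, so the F1 was m + br / + ts +.
The two rarest classes, m ts br and + + +, are the double crossovers. Comparing them with the parentals, only the ts allele has switched, so ts is the middle locus and the order is m – ts – br.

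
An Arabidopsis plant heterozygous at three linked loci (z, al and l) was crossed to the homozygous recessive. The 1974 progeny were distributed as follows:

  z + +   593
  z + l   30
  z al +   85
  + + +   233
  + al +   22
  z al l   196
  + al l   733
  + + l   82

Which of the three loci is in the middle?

The two most frequent reciprocal classes, + al l and z + +, are the parental types, so the F1 was + al l / z + +.
The two rarest classes, + al + and z + l, are the double crossovers. Comparing them with the parentals, only the l allele has switched, so l is the middle locus and the order is al – l – z.

l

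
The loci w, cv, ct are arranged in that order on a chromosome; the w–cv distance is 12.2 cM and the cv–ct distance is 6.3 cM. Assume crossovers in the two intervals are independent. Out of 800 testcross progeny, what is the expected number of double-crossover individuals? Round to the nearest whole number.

Map distances give recombination frequencies of 0.122 and 0.063 for the two intervals.
With no interference, expected double-crossover frequency = 0.122 × 0.063 = 0.00769.
Expected number = 0.00769 × 800 = 6.15 ≈ 6.

6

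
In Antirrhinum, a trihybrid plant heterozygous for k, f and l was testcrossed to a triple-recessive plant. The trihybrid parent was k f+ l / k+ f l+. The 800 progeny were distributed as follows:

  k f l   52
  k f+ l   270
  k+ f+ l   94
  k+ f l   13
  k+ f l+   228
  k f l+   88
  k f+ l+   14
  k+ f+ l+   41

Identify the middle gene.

l

The two rarest classes, k f+ l+ and k+ f l, are the double crossovers. Comparing them with the parentals, only the l allele has switched, so l is the middle locus and the order is k – l – f.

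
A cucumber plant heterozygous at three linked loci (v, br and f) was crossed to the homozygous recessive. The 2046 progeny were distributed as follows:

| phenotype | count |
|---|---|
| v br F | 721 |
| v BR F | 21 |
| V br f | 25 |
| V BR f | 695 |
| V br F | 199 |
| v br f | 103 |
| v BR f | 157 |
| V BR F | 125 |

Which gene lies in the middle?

The two most frequent reciprocal classes, V BR f and v br F, are the parental types, so the F1 was V BR f / v br F.
The two rarest classes, V br f and v BR F, are the double crossovers. Comparing them with the parentals, only the br allele has switched, so br is the middle locus and the order is f – br – v.

br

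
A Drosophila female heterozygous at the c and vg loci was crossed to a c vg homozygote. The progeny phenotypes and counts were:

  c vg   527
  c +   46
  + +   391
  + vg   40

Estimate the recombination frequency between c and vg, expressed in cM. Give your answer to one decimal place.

The two most frequent classes, + + (391) and c vg (527), are the parental types, so the F1 was + + / c vg.
The recombinant classes are + vg and c +: 40 + 46 = 86.
Recombination frequency = 86/1004 = 0.0857 ≈ 8.6%, i.e. 8.6 cM.

8.6 cM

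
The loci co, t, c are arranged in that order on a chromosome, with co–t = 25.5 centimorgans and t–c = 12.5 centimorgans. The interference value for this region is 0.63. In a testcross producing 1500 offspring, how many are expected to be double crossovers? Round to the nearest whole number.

Map distances give recombination frequencies of 0.255 and 0.125 for the two intervals.
With interference 0.63 (so coincidence = 0.37), expected double-crossover frequency = 0.255 × 0.125 × 0.37 = 0.01179.
Expected number = 0.01179 × 1500 = 17.69 ≈ 18.

18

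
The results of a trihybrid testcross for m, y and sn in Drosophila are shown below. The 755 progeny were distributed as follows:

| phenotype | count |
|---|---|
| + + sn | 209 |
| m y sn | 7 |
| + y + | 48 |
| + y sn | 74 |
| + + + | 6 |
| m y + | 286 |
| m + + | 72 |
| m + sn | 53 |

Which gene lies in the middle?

The two most frequent reciprocal classes, m y + and + + sn, are the parental types, so the F1 was m y + / + + sn.
The two rarest classes, m y sn and + + +, are the double crossovers. Comparing them with the parentals, only the sn allele has switched, so sn is the middle locus and the order is m – sn – y.

sn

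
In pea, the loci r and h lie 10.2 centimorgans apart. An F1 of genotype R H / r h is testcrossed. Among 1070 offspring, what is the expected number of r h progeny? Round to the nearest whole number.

A map distance of 10.2 centimorgans corresponds to a recombination frequency of 0.102.
The F1 is R H / r h, so r h is a parental gamete class with expected frequency (1 − r)/2 = 0.898/2 = 0.4490.
Expected number = 0.4490 × 1070 = 480.43 ≈ 480.

480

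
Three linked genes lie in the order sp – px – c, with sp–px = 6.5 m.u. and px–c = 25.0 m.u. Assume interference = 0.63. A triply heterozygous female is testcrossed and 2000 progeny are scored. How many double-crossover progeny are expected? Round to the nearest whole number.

12

Map distances give recombination frequencies of 0.065 and 0.250 for the two intervals.
With interference 0.63 (so coincidence = 0.37), expected double-crossover frequency = 0.065 × 0.250 × 0.37 = 0.00601.
Expected number = 0.00601 × 2000 = 12.03 ≈ 12.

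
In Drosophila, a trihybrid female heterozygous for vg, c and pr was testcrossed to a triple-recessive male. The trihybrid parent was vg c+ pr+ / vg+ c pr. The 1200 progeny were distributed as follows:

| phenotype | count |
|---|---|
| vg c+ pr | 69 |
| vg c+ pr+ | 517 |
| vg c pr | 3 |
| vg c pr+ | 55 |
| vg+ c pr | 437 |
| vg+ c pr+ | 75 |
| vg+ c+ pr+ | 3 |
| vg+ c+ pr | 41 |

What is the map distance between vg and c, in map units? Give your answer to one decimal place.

8.5 map units

The two rarest classes, vg+ c+ pr+ and vg c pr, are the double crossovers. Comparing them with the parentals, only the vg allele has switched, so vg is the middle locus and the order is c – vg – pr.
Crossovers in the c–vg interval produce the single-crossover classes vg c pr+ and vg+ c+ pr (55 + 41 = 96) plus the double crossovers (6).
RF(c–vg) = (96 + 6) / 1200 = 102/1200 = 0.0850 → 8.5 map units.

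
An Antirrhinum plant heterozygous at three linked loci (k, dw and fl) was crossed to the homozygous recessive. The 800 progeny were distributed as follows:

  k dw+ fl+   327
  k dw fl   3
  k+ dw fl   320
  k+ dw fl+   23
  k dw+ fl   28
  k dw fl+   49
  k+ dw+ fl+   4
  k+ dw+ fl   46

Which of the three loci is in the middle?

The two most frequent reciprocal classes, k+ dw fl and k dw+ fl+, are the parental types, so the F1 was k+ dw fl / k dw+ fl+.
The two rarest classes, k dw fl and k+ dw+ fl+, are the double crossovers. Comparing them with the parentals, only the k allele has switched, so k is the middle locus and the order is fl – k – dw.

k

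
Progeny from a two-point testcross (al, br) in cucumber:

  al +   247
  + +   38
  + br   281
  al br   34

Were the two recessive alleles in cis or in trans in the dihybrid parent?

The two most frequent classes are + br (281) and al + (247); these are the parental (non-recombinant) types.
So the F1 carried + br on one chromosome and al + on the other — the recessive alleles are on opposite chromosomes (trans / repulsion).

trans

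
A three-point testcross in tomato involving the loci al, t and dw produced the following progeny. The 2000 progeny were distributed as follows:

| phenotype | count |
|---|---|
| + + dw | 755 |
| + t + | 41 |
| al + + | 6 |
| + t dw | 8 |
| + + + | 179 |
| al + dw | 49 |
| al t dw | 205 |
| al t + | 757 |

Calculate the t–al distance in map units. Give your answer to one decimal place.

5.2 map units

The two most frequent reciprocal classes, al t + and + + dw, are the parental types, so the F1 was al t + / + + dw.
The two rarest classes, al + + and + t dw, are the double crossovers. Comparing them with the parentals, only the t allele has switched, so t is the middle locus and the order is dw – t – al.
Crossovers in the t–al interval produce the single-crossover classes + t + and al + dw (41 + 49 = 90) plus the double crossovers (14).
RF(t–al) = (90 + 14) / 2000 = 104/2000 = 0.0520 → 5.2 map units.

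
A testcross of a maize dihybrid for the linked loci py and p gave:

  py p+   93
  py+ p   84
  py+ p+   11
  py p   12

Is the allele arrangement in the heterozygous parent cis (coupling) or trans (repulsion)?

The two most frequent classes are py+ p (84) and py p+ (93); these are the parental (non-recombinant) types.
So the F1 carried py+ p on one chromosome and py p+ on the other — the recessive alleles are on opposite chromosomes (trans / repulsion).

trans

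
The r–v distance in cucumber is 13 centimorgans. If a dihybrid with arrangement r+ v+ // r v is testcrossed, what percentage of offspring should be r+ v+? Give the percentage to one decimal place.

43.5%

A map distance of 13 centimorgans corresponds to a recombination frequency of 0.130.
The F1 is r+ v+ / r v, so r+ v+ is a parental gamete class with expected frequency (1 − r)/2 = 0.870/2 = 0.4350.
That is 0.4350 = 43.5% of the progeny.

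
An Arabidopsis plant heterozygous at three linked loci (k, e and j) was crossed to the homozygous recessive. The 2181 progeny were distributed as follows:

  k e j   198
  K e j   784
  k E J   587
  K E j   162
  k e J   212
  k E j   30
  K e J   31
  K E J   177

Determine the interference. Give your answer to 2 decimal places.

0.30

The two most frequent reciprocal classes, k E J and K e j, are the parental types, so the F1 was k E J / K e j.
The two rarest classes, k E j and K e J, are the double crossovers. Comparing them with the parentals, only the j allele has switched, so j is the middle locus and the order is k – j – e.
k–j: (375 + 61)/2181 = 0.1999; j–e: (374 + 61)/2181 = 0.1994.
Expected DCO frequency = 0.1999 × 0.1994 ≈ 0.03986; observed = 61/2181 ≈ 0.02797.
Coefficient of coincidence = 0.02797/0.03986 ≈ 0.70; interference = 1 − 0.70 = 0.30.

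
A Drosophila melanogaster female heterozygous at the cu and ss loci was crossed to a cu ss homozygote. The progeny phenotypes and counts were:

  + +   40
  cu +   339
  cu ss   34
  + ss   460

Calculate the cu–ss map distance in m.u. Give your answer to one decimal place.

The two most frequent classes, + ss (460) and cu + (339), are the parental types, so the F1 was + ss / cu +.
The recombinant classes are + + and cu ss: 40 + 34 = 74.
Recombination frequency = 74/873 = 0.0848 ≈ 8.5%, i.e. 8.5 m.u.

8.5 m.u.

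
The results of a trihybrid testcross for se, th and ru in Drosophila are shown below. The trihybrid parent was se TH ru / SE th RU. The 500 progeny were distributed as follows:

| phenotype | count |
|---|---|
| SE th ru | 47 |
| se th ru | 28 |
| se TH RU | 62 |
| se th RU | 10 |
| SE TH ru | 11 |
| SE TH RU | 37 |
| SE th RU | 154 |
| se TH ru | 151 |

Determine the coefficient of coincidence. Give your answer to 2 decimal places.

0.94

The two rarest classes, SE TH ru and se th RU, are the double crossovers. Comparing them with the parentals, only the se allele has switched, so se is the middle locus and the order is th – se – ru.
th–se: (65 + 21)/500 = 0.1720; se–ru: (109 + 21)/500 = 0.2600.
Expected DCO frequency = 0.1720 × 0.2600 ≈ 0.04472; observed = 21/500 ≈ 0.04200.
Coefficient of coincidence = 0.04200/0.04472 ≈ 0.94.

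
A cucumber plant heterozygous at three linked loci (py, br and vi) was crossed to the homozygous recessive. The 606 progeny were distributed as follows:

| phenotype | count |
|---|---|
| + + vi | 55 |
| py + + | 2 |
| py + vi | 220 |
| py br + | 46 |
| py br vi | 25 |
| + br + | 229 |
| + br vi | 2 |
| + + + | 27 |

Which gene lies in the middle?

vi

The two most frequent reciprocal classes, + br + and py + vi, are the parental types, so the F1 was + br + / py + vi.
The two rarest classes, + br vi and py + +, are the double crossovers. Comparing them with the parentals, only the vi allele has switched, so vi is the middle locus and the order is py – vi – br.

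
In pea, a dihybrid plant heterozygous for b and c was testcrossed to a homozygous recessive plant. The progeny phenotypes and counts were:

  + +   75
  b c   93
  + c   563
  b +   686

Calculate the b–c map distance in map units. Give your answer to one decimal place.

11.9 map units

The two most frequent classes, + c (563) and b + (686), are the parental types, so the F1 was + c / b +.
The recombinant classes are + + and b c: 75 + 93 = 168.
Recombination frequency = 168/1417 = 0.1186 ≈ 11.9%, i.e. 11.9 map units.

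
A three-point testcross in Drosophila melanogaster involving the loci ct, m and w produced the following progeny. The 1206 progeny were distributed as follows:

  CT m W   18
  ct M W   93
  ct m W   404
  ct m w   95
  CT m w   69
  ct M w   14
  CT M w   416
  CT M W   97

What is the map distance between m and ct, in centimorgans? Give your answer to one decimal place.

The two most frequent reciprocal classes, ct m W and CT M w, are the parental types, so the F1 was ct m W / CT M w.
The two rarest classes, CT m W and ct M w, are the double crossovers. Comparing them with the parentals, only the ct allele has switched, so ct is the middle locus and the order is m – ct – w.
Crossovers in the m–ct interval produce the single-crossover classes ct M W and CT m w (93 + 69 = 162) plus the double crossovers (32).
RF(m–ct) = (162 + 32) / 1206 = 194/1206 = 0.1609 → 16.1 centimorgans.

16.1 centimorgans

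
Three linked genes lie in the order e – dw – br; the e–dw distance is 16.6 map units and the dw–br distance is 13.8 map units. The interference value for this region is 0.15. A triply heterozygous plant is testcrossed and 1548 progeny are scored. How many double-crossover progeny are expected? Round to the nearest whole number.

Map distances give recombination frequencies of 0.166 and 0.138 for the two intervals.
With interference 0.15 (so coincidence = 0.85), expected double-crossover frequency = 0.166 × 0.138 × 0.85 = 0.01947.
Expected number = 0.01947 × 1548 = 30.14 ≈ 30.

30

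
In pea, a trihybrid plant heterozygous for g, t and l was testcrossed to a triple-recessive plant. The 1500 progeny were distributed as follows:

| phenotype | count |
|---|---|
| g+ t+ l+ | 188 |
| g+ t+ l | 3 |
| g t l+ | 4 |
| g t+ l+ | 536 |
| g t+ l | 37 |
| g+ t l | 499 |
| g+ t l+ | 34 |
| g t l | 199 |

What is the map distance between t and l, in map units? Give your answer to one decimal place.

5.2 map units

The two most frequent reciprocal classes, g+ t l and g t+ l+, are the parental types, so the F1 was g+ t l / g t+ l+.
The two rarest classes, g+ t+ l and g t l+, are the double crossovers. Comparing them with the parentals, only the t allele has switched, so t is the middle locus and the order is g – t – l.
Crossovers in the t–l interval produce the single-crossover classes g+ t l+ and g t+ l (34 + 37 = 71) plus the double crossovers (7).
RF(t–l) = (71 + 7) / 1500 = 78/1500 = 0.0520 → 5.2 map units.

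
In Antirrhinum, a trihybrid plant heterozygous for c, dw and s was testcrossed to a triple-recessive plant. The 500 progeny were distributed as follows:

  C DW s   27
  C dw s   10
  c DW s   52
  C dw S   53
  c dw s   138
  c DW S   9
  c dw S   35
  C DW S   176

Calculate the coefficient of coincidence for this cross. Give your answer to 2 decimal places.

The two most frequent reciprocal classes, c dw s and C DW S, are the parental types, so the F1 was c dw s / C DW S.
The two rarest classes, C dw s and c DW S, are the double crossovers. Comparing them with the parentals, only the c allele has switched, so c is the middle locus and the order is s – c – dw.
s–c: (62 + 19)/500 = 0.1620; c–dw: (105 + 19)/500 = 0.2480.
Expected DCO frequency = 0.1620 × 0.2480 ≈ 0.04018; observed = 19/500 ≈ 0.03800.
Coefficient of coincidence = 0.03800/0.04018 ≈ 0.95.

0.95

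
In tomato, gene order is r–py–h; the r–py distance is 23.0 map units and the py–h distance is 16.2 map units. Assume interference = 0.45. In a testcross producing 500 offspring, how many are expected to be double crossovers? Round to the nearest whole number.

Map distances give recombination frequencies of 0.230 and 0.162 for the two intervals.
With interference 0.45 (so coincidence = 0.55), expected double-crossover frequency = 0.230 × 0.162 × 0.55 = 0.02049.
Expected number = 0.02049 × 500 = 10.25 ≈ 10.

10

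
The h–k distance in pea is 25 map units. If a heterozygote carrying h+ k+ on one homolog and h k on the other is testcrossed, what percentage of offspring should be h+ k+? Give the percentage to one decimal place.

A map distance of 25 map units corresponds to a recombination frequency of 0.250.
The F1 is h+ k+ / h k, so h+ k+ is a parental gamete class with expected frequency (1 − r)/2 = 0.750/2 = 0.3750.
That is 0.3750 = 37.5% of the progeny.

37.5%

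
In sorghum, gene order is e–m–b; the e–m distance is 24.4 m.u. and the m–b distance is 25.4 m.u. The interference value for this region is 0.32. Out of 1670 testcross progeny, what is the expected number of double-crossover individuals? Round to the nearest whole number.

70

Map distances give recombination frequencies of 0.244 and 0.254 for the two intervals.
With interference 0.32 (so coincidence = 0.68), expected double-crossover frequency = 0.244 × 0.254 × 0.68 = 0.04214.
Expected number = 0.04214 × 1670 = 70.38 ≈ 70.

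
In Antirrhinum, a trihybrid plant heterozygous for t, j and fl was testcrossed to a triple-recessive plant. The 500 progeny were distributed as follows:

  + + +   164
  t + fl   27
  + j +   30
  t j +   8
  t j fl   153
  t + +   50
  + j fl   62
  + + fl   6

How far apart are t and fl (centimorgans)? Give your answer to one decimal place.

25.2 centimorgans

The two most frequent reciprocal classes, + + + and t j fl, are the parental types, so the F1 was + + + / t j fl.
The two rarest classes, + + fl and t j +, are the double crossovers. Comparing them with the parentals, only the fl allele has switched, so fl is the middle locus and the order is j – fl – t.
Crossovers in the fl–t interval produce the single-crossover classes t + + and + j fl (50 + 62 = 112) plus the double crossovers (14).
RF(fl–t) = (112 + 14) / 500 = 126/500 = 0.2520 → 25.2 centimorgans.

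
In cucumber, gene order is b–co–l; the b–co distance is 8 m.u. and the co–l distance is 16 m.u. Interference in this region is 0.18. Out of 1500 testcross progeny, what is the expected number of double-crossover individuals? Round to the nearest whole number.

16

Map distances give recombination frequencies of 0.080 and 0.160 for the two intervals.
With interference 0.18 (so coincidence = 0.82), expected double-crossover frequency = 0.080 × 0.160 × 0.82 = 0.01050.
Expected number = 0.01050 × 1500 = 15.74 ≈ 16.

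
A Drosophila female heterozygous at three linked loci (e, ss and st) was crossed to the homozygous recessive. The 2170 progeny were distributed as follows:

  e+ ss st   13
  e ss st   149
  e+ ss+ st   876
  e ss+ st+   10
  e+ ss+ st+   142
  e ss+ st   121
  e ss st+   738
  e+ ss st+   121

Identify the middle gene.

The two most frequent reciprocal classes, e ss st+ and e+ ss+ st, are the parental types, so the F1 was e ss st+ / e+ ss+ st.
The two rarest classes, e ss+ st+ and e+ ss st, are the double crossovers. Comparing them with the parentals, only the ss allele has switched, so ss is the middle locus and the order is e – ss – st.

ss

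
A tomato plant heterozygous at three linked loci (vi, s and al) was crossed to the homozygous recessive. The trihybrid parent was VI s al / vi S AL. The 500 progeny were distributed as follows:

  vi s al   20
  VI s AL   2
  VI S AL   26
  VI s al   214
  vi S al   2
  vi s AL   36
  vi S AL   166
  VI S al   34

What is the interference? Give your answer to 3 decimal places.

0.459

The two rarest classes, VI s AL and vi S al, are the double crossovers. Comparing them with the parentals, only the al allele has switched, so al is the middle locus and the order is s – al – vi.
s–al: (70 + 4)/500 = 0.1480; al–vi: (46 + 4)/500 = 0.1000.
Expected DCO frequency = 0.1480 × 0.1000 ≈ 0.01480; observed = 4/500 ≈ 0.00800.
Coefficient of coincidence = 0.00800/0.01480 ≈ 0.541; interference = 1 − 0.541 = 0.459.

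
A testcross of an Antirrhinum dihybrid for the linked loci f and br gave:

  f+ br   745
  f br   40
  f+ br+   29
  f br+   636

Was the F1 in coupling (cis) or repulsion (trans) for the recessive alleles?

The two most frequent classes are f+ br (745) and f br+ (636); these are the parental (non-recombinant) types.
So the F1 carried f+ br on one chromosome and f br+ on the other — the recessive alleles are on opposite chromosomes (trans / repulsion).

trans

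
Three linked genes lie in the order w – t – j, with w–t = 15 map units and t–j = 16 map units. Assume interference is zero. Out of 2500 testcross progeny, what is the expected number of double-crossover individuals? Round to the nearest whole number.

Map distances give recombination frequencies of 0.150 and 0.160 for the two intervals.
With no interference, expected double-crossover frequency = 0.150 × 0.160 = 0.02400.
Expected number = 0.02400 × 2500 = 60.00 ≈ 60.

60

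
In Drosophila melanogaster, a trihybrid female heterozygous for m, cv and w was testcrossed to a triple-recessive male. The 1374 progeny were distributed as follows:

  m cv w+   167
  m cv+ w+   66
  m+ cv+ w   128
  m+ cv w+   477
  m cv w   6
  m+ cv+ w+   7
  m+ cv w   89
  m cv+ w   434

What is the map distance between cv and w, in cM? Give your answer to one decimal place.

The two most frequent reciprocal classes, m+ cv w+ and m cv+ w, are the parental types, so the F1 was m+ cv w+ / m cv+ w.
The two rarest classes, m+ cv+ w+ and m cv w, are the double crossovers. Comparing them with the parentals, only the cv allele has switched, so cv is the middle locus and the order is w – cv – m.
Crossovers in the w–cv interval produce the single-crossover classes m+ cv w and m cv+ w+ (89 + 66 = 155) plus the double crossovers (13).
RF(w–cv) = (155 + 13) / 1374 = 168/1374 = 0.1223 → 12.2 cM.

12.2 cM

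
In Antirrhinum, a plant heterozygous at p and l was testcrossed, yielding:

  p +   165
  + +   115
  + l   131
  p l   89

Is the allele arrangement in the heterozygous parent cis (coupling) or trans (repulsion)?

The two most frequent classes are + l (131) and p + (165); these are the parental (non-recombinant) types.
So the F1 carried + l on one chromosome and p + on the other — the recessive alleles are on opposite chromosomes (trans / repulsion).

trans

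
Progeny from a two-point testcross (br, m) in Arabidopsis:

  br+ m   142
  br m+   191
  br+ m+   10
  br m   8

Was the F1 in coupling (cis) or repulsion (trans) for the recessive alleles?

trans

The two most frequent classes are br+ m (142) and br m+ (191); these are the parental (non-recombinant) types.
So the F1 carried br+ m on one chromosome and br m+ on the other — the recessive alleles are on opposite chromosomes (trans / repulsion).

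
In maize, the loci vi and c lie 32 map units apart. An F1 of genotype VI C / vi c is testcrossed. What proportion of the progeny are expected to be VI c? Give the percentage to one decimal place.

16.0%

A map distance of 32 map units corresponds to a recombination frequency of 0.320.
The F1 is VI C / vi c, so VI c is a recombinant gamete class with expected frequency r/2 = 0.320/2 = 0.1600.
That is 0.1600 = 16.0% of the progeny.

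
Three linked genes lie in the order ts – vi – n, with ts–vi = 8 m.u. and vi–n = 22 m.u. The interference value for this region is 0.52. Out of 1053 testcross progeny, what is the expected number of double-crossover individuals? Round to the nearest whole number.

Map distances give recombination frequencies of 0.080 and 0.220 for the two intervals.
With interference 0.52 (so coincidence = 0.48), expected double-crossover frequency = 0.080 × 0.220 × 0.48 = 0.00845.
Expected number = 0.00845 × 1053 = 8.90 ≈ 9.

9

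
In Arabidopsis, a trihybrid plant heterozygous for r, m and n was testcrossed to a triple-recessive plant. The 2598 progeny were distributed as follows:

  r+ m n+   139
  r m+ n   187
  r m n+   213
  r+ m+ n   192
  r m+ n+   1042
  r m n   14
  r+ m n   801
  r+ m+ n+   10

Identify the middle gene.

r

The two most frequent reciprocal classes, r+ m n and r m+ n+, are the parental types, so the F1 was r+ m n / r m+ n+.
The two rarest classes, r m n and r+ m+ n+, are the double crossovers. Comparing them with the parentals, only the r allele has switched, so r is the middle locus and the order is n – r – m.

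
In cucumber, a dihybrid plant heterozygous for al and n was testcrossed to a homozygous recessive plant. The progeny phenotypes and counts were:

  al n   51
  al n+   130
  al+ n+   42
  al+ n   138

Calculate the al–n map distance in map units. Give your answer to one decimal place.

25.8 map units

The two most frequent classes, al+ n (138) and al n+ (130), are the parental types, so the F1 was al+ n / al n+.
The recombinant classes are al+ n+ and al n: 42 + 51 = 93.
Recombination frequency = 93/361 = 0.2576 ≈ 25.8%, i.e. 25.8 map units.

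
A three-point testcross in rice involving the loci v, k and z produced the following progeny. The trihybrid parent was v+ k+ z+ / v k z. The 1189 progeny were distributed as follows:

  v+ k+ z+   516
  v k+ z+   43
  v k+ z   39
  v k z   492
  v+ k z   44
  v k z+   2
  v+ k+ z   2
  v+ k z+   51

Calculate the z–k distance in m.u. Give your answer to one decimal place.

7.9 m.u.

The two rarest classes, v+ k+ z and v k z+, are the double crossovers. Comparing them with the parentals, only the z allele has switched, so z is the middle locus and the order is v – z – k.
Crossovers in the z–k interval produce the single-crossover classes v+ k z+ and v k+ z (51 + 39 = 90) plus the double crossovers (4).
RF(z–k) = (90 + 4) / 1189 = 94/1189 = 0.0791 → 7.9 m.u.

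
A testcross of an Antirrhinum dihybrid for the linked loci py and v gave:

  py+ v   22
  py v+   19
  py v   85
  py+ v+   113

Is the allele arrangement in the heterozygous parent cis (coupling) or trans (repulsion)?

cis

The two most frequent classes are py+ v+ (113) and py v (85); these are the parental (non-recombinant) types.
So the F1 carried py+ v+ on one chromosome and py v on the other — the recessive alleles are on the same chromosome (cis / coupling).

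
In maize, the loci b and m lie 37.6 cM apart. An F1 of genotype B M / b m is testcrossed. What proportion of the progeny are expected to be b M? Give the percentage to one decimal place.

18.8%

A map distance of 37.6 cM corresponds to a recombination frequency of 0.376.
The F1 is B M / b m, so b M is a recombinant gamete class with expected frequency r/2 = 0.376/2 = 0.1880.
That is 0.1880 = 18.8% of the progeny.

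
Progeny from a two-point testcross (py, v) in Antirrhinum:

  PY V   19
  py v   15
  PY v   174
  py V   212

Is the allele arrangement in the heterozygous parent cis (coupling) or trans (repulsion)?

trans

The two most frequent classes are PY v (174) and py V (212); these are the parental (non-recombinant) types.
So the F1 carried PY v on one chromosome and py V on the other — the recessive alleles are on opposite chromosomes (trans / repulsion).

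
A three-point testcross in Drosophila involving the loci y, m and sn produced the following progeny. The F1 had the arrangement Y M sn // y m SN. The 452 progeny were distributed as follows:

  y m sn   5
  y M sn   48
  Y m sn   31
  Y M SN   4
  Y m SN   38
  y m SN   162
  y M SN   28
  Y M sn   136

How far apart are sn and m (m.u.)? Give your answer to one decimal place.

The two rarest classes, Y M SN and y m sn, are the double crossovers. Comparing them with the parentals, only the sn allele has switched, so sn is the middle locus and the order is m – sn – y.
Crossovers in the m–sn interval produce the single-crossover classes Y m sn and y M SN (31 + 28 = 59) plus the double crossovers (9).
RF(m–sn) = (59 + 9) / 452 = 68/452 = 0.1504 → 15.0 m.u.

15.0 m.u.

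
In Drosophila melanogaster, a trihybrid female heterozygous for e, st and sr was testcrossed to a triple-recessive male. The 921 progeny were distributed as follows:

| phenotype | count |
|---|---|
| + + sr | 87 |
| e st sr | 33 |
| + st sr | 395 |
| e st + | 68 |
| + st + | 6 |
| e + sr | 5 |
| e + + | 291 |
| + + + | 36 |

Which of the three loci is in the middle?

The two most frequent reciprocal classes, + st sr and e + +, are the parental types, so the F1 was + st sr / e + +.
The two rarest classes, + st + and e + sr, are the double crossovers. Comparing them with the parentals, only the sr allele has switched, so sr is the middle locus and the order is st – sr – e.

sr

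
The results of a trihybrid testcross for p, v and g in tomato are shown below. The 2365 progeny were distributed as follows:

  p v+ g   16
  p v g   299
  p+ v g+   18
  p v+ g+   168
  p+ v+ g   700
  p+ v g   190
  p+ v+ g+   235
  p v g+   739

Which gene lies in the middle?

p

The two most frequent reciprocal classes, p v g+ and p+ v+ g, are the parental types, so the F1 was p v g+ / p+ v+ g.
The two rarest classes, p+ v g+ and p v+ g, are the double crossovers. Comparing them with the parentals, only the p allele has switched, so p is the middle locus and the order is v – p – g.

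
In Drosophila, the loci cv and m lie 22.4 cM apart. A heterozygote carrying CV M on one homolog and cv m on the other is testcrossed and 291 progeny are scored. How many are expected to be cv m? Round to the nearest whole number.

A map distance of 22.4 cM corresponds to a recombination frequency of 0.224.
The F1 is CV M / cv m, so cv m is a parental gamete class with expected frequency (1 − r)/2 = 0.776/2 = 0.3880.
Expected number = 0.3880 × 291 = 112.91 ≈ 113.

113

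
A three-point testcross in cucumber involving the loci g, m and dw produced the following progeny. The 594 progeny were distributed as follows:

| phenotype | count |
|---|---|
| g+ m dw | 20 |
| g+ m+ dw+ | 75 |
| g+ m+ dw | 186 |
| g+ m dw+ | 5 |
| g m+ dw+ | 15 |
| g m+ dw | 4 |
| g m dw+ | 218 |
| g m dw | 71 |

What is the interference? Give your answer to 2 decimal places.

The two most frequent reciprocal classes, g m dw+ and g+ m+ dw, are the parental types, so the F1 was g m dw+ / g+ m+ dw.
The two rarest classes, g+ m dw+ and g m+ dw, are the double crossovers. Comparing them with the parentals, only the g allele has switched, so g is the middle locus and the order is dw – g – m.
dw–g: (146 + 9)/594 = 0.2609; g–m: (35 + 9)/594 = 0.0741.
Expected DCO frequency = 0.2609 × 0.0741 ≈ 0.01933; observed = 9/594 ≈ 0.01515.
Coefficient of coincidence = 0.01515/0.01933 ≈ 0.78; interference = 1 − 0.78 = 0.22.

0.22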